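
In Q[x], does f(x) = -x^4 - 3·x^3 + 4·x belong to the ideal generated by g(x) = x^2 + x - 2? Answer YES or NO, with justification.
YES

In Q[x] the ideal (g) consists of all multiples of g, so f ∈ (g) iff g | f, i.e. iff the remainder of f on division by g is 0. Divide f by g (g is monic, so eliminate the leading term of the running remainder at each step):
  leading term -x^4: subtract (-x^2)·g(x) = -x^4 - x^3 + 2·x^2, leaving -2·x^3 - 2·x^2 + 4·x
  leading term -2·x^3: subtract (-2·x)·g(x) = -2·x^3 - 2·x^2 + 4·x, leaving 0
The remainder is 0, so f(x) = g(x) · h(x) with h(x) = -x^2 - 2·x. Hence g | f, i.e. f ∈ (g).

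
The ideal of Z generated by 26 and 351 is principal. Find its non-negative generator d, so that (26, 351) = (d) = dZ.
(26, 351) = (13); d = 13

In the PID Z, (a, b) is generated by gcd(a, b). Compute gcd(351, 26) with the extended Euclidean algorithm, tracking rows (r, s, t) with s·351 + t·26 = r:
  row A: (351, 1, 0)   [1·351 + 0·26 = 351]
  row B: (26, 0, 1)   [0·351 + 1·26 = 26]
  351 = 13·26 + 13   → row C = row A − 13·row B = (13, 1, −13)   [check: 1·351 − 13·26 = 13]
  26 = 2·13 + 0   → remainder 0, stop. gcd = 13 (last nonzero row C).
So gcd(26, 351) = 13, with Bézout identity 1·351 − 13·26 = 13. Containment (⊇): the Bézout identity exhibits 13 as an element of (26, 351), giving (13) ⊆ (26, 351). Containment (⊆): since 13 | 26 and 13 | 351 (26 = 13·2, 351 = 13·27), every Z-linear combination of 26 and 351 is divisible by 13, so (26, 351) ⊆ (13). Therefore (26, 351) = (13), d = 13.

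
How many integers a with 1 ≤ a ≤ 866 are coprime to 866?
The number of a ∈ {1, ..., 866} with gcd(a, 866) = 1 is by definition Euler's totient φ(866). φ is multiplicative, with φ(p^e) = p^e − p^(e−1). Factorise 866 = 2 · 433. Then
  φ(866) = (2 − 1) · (433 − 1) = 1 · 432 = 432.
So there are 432 such integers.

Final answer: 432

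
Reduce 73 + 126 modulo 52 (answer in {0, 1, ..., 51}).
43

Reduce the summands first: 73 ≡ 21, 126 ≡ 22 (mod 52), so 73 + 126 ≡ 21 + 22 (mod 52). 21 + 22 = 43; 43 = 0·52 + 43, so (73 + 126) mod 52 = 43.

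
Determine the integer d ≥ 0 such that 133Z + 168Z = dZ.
In the PID Z, (a, b) is generated by gcd(a, b). Compute gcd(168, 133) with the extended Euclidean algorithm, tracking rows (r, s, t) with s·168 + t·133 = r:
  row A: (168, 1, 0)   [1·168 + 0·133 = 168]
  row B: (133, 0, 1)   [0·168 + 1·133 = 133]
  168 = 1·133 + 35   → row C = row A − 1·row B = (35, 1, −1)   [check: 1·168 − 1·133 = 35]
  133 = 3·35 + 28   → row D = row B − 3·row C = (28, −3, 4)   [check: −3·168 + 4·133 = 28]
  35 = 1·28 + 7   → row E = row C − 1·row D = (7, 4, −5)   [check: 4·168 − 5·133 = 7]
  28 = 4·7 + 0   → remainder 0, stop. gcd = 7 (last nonzero row E).
So gcd(133, 168) = 7, with Bézout identity 4·168 − 5·133 = 7. Containment (⊇): the Bézout identity exhibits 7 as an element of (133, 168), giving (7) ⊆ (133, 168). Containment (⊆): since 7 | 133 and 7 | 168 (133 = 7·19, 168 = 7·24), every Z-linear combination of 133 and 168 is divisible by 7, so (133, 168) ⊆ (7). Therefore (133, 168) = (7), d = 7.

Final answer: (133, 168) = (7); d = 7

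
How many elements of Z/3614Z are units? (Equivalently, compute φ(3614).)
Z/3614Z has φ(3614) = 1656 units

An element a ∈ Z/3614Z is a unit iff gcd(a, 3614) = 1, so the number of units is φ(3614). φ is multiplicative, with φ(p^e) = p^e − p^(e−1). Factorise 3614 = 2 · 13 · 139. Then
  φ(3614) = (2 − 1) · (13 − 1) · (139 − 1) = 1 · 12 · 138 = 1656.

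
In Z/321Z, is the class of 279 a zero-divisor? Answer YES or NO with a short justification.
YES

gcd(279, 321) = 3 > 1, so 279 is not a unit in Z/321Z. In Z/nZ every nonzero non-unit is a zero-divisor: explicitly, take b = 321/gcd = 107 ≠ 0 (mod 321); then 279·107 = 29853 = 93·321, i.e. 279·107 ≡ 0 (mod 321). So 279 is a zero-divisor.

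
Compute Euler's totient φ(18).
φ(18) = 6

φ is multiplicative, with φ(p^e) = p^e − p^(e−1). Factorise 18 = 2 · 3^2. Then
  φ(18) = (2 − 1) · (3^2 − 3^1) = 1 · 6 = 6.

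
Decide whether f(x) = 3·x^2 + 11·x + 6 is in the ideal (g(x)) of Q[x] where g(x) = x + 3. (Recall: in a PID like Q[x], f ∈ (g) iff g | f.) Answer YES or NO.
In Q[x] the ideal (g) consists of all multiples of g, so f ∈ (g) iff g | f, i.e. iff the remainder of f on division by g is 0. Divide f by g (g is monic, so eliminate the leading term of the running remainder at each step):
  leading term 3·x^2: subtract (3·x)·g(x) = 3·x^2 + 9·x, leaving 2·x + 6
  leading term 2·x: subtract (2)·g(x) = 2·x + 6, leaving 0
The remainder is 0, so f(x) = g(x) · h(x) with h(x) = 3·x + 2. Hence g | f, i.e. f ∈ (g).

Final answer: YES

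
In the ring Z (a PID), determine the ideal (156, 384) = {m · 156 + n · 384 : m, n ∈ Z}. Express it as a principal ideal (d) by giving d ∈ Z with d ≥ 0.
(156, 384) = (12); d = 12

In the PID Z, (a, b) is generated by gcd(a, b). Compute gcd(384, 156) with the extended Euclidean algorithm, tracking rows (r, s, t) with s·384 + t·156 = r:
  row A: (384, 1, 0)   [1·384 + 0·156 = 384]
  row B: (156, 0, 1)   [0·384 + 1·156 = 156]
  384 = 2·156 + 72   → row C = row A − 2·row B = (72, 1, −2)   [check: 1·384 − 2·156 = 72]
  156 = 2·72 + 12   → row D = row B − 2·row C = (12, −2, 5)   [check: −2·384 + 5·156 = 12]
  72 = 6·12 + 0   → remainder 0, stop. gcd = 12 (last nonzero row D).
So gcd(156, 384) = 12, with Bézout identity −2·384 + 5·156 = 12. Containment (⊇): the Bézout identity exhibits 12 as an element of (156, 384), giving (12) ⊆ (156, 384). Containment (⊆): since 12 | 156 and 12 | 384 (156 = 12·13, 384 = 12·32), every Z-linear combination of 156 and 384 is divisible by 12, so (156, 384) ⊆ (12). Therefore (156, 384) = (12), d = 12.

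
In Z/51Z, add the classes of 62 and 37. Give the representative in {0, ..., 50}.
48

Reduce the summands first: 62 ≡ 11 (mod 51), so 62 + 37 ≡ 11 + 37 (mod 51). 11 + 37 = 48; 48 = 0·51 + 48, so (62 + 37) mod 51 = 48.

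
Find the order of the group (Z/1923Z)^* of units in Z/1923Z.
(Z/1923Z)^* consists of the classes a with gcd(a, 1923) = 1, so its order is φ(1923). φ is multiplicative, with φ(p^e) = p^e − p^(e−1). Factorise 1923 = 3 · 641. Then
  φ(1923) = (3 − 1) · (641 − 1) = 2 · 640 = 1280.
Thus |(Z/1923Z)^*| = 1280.

Final answer: |(Z/1923Z)^*| = 1280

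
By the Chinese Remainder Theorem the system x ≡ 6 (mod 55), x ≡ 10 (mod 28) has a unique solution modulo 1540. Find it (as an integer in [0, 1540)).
The moduli 55, 28 are pairwise coprime, so by the CRT there is a unique solution mod 55·28 = 1540.
Solve by successive substitution. Start with x ≡ 6 (mod 55).
  Combine with x ≡ 10 (mod 28): write x = 6 + 55·t and require 6 + 55·t ≡ 10 (mod 28), i.e. 55·t ≡ 10 − 6 ≡ 4 (mod 28). Since 55^(−1) ≡ 27 (mod 28) (55 ≡ 27 (mod 28)), t ≡ 27·4 ≡ 24 (mod 28). So x ≡ 6 + 55·24 = 1326 (mod 1540).
Unique solution in [0, 1540): x = 1326.

Final answer: x ≡ 1326 (mod 1540); the representative in [0, 1540) is 1326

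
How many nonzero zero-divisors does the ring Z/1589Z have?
In Z/1589Z each nonzero element is either a unit (gcd with 1589 is 1) or a zero-divisor (gcd > 1). The number of units is φ(1589): factorise 1589 = 7 · 227, so φ(1589) = (7 − 1) · (227 − 1) = 6 · 226 = 1356. The nonzero elements number 1589 − 1 = 1588. Hence the nonzero zero-divisors number 1588 − 1356 = 232.

Final answer: Z/1589Z has 232 nonzero zero-divisors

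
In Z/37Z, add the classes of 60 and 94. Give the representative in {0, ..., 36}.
Reduce the summands first: 60 ≡ 23, 94 ≡ 20 (mod 37), so 60 + 94 ≡ 23 + 20 (mod 37). 23 + 20 = 43; 43 = 1·37 + 6, so (60 + 94) mod 37 = 6.

Final answer: 6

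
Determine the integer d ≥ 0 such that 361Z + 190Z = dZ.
(361, 190) = (19); d = 19

In the PID Z, (a, b) is generated by gcd(a, b). Compute gcd(361, 190) with the extended Euclidean algorithm, tracking rows (r, s, t) with s·361 + t·190 = r:
  row A: (361, 1, 0)   [1·361 + 0·190 = 361]
  row B: (190, 0, 1)   [0·361 + 1·190 = 190]
  361 = 1·190 + 171   → row C = row A − 1·row B = (171, 1, −1)   [check: 1·361 − 1·190 = 171]
  190 = 1·171 + 19   → row D = row B − 1·row C = (19, −1, 2)   [check: −1·361 + 2·190 = 19]
  171 = 9·19 + 0   → remainder 0, stop. gcd = 19 (last nonzero row D).
So gcd(361, 190) = 19, with Bézout identity −1·361 + 2·190 = 19. Containment (⊇): the Bézout identity exhibits 19 as an element of (361, 190), giving (19) ⊆ (361, 190). Containment (⊆): since 19 | 361 and 19 | 190 (361 = 19·19, 190 = 19·10), every Z-linear combination of 361 and 190 is divisible by 19, so (361, 190) ⊆ (19). Therefore (361, 190) = (19), d = 19.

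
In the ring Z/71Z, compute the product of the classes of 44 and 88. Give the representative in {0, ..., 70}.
Reduce the factors first: 88 ≡ 17 (mod 71), so 44 · 88 ≡ 44 · 17 (mod 71). 44 · 17 = 748. Dividing by 71: 748 = 10·71 + 38. So (44 · 88) mod 71 = 38.

Final answer: 38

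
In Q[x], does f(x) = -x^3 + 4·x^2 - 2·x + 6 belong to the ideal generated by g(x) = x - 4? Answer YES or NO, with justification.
In Q[x] the ideal (g) consists of all multiples of g, so f ∈ (g) iff g | f, i.e. iff the remainder of f on division by g is 0. Divide f by g (g is monic, so eliminate the leading term of the running remainder at each step):
  leading term -x^3: subtract (-x^2)·g(x) = -x^3 + 4·x^2, leaving 6 - 2·x
  leading term -2·x: subtract (-2)·g(x) = 8 - 2·x, leaving -2
The remainder r(x) = -2 ≠ 0 (and deg r < deg g), so g ∤ f, i.e. f ∉ (g).

Final answer: NO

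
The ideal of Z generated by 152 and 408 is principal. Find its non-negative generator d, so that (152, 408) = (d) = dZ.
In the PID Z, (a, b) is generated by gcd(a, b). Compute gcd(408, 152) with the extended Euclidean algorithm, tracking rows (r, s, t) with s·408 + t·152 = r:
  row A: (408, 1, 0)   [1·408 + 0·152 = 408]
  row B: (152, 0, 1)   [0·408 + 1·152 = 152]
  408 = 2·152 + 104   → row C = row A − 2·row B = (104, 1, −2)   [check: 1·408 − 2·152 = 104]
  152 = 1·104 + 48   → row D = row B − 1·row C = (48, −1, 3)   [check: −1·408 + 3·152 = 48]
  104 = 2·48 + 8   → row E = row C − 2·row D = (8, 3, −8)   [check: 3·408 − 8·152 = 8]
  48 = 6·8 + 0   → remainder 0, stop. gcd = 8 (last nonzero row E).
So gcd(152, 408) = 8, with Bézout identity 3·408 − 8·152 = 8. Containment (⊇): the Bézout identity exhibits 8 as an element of (152, 408), giving (8) ⊆ (152, 408). Containment (⊆): since 8 | 152 and 8 | 408 (152 = 8·19, 408 = 8·51), every Z-linear combination of 152 and 408 is divisible by 8, so (152, 408) ⊆ (8). Therefore (152, 408) = (8), d = 8.

Final answer: (152, 408) = (8); d = 8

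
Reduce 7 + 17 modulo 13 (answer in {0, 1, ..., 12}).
11

Reduce the summands first: 17 ≡ 4 (mod 13), so 7 + 17 ≡ 7 + 4 (mod 13). 7 + 4 = 11; 11 = 0·13 + 11, so (7 + 17) mod 13 = 11.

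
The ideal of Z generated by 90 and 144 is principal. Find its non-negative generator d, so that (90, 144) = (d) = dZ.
In the PID Z, (a, b) is generated by gcd(a, b). Compute gcd(144, 90) with the extended Euclidean algorithm, tracking rows (r, s, t) with s·144 + t·90 = r:
  row A: (144, 1, 0)   [1·144 + 0·90 = 144]
  row B: (90, 0, 1)   [0·144 + 1·90 = 90]
  144 = 1·90 + 54   → row C = row A − 1·row B = (54, 1, −1)   [check: 1·144 − 1·90 = 54]
  90 = 1·54 + 36   → row D = row B − 1·row C = (36, −1, 2)   [check: −1·144 + 2·90 = 36]
  54 = 1·36 + 18   → row E = row C − 1·row D = (18, 2, −3)   [check: 2·144 − 3·90 = 18]
  36 = 2·18 + 0   → remainder 0, stop. gcd = 18 (last nonzero row E).
So gcd(90, 144) = 18, with Bézout identity 2·144 − 3·90 = 18. Containment (⊇): the Bézout identity exhibits 18 as an element of (90, 144), giving (18) ⊆ (90, 144). Containment (⊆): since 18 | 90 and 18 | 144 (90 = 18·5, 144 = 18·8), every Z-linear combination of 90 and 144 is divisible by 18, so (90, 144) ⊆ (18). Therefore (90, 144) = (18), d = 18.

Final answer: (90, 144) = (18); d = 18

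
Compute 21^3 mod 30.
21

Use repeated squaring. Binary(3) = 11. Walk through the bits of the exponent 3 left-to-right: at each bit after the leading one, square the running value, then multiply by 21 if the bit is 1 (always reducing mod 30):
  bit 1 = 1 (leading): start with 21.
  bit 2 = 1: square 21^2 = 441 ≡ 21; bit is 1, so multiply 21·21 = 441 ≡ 21 (mod 30).
Final value: 21^3 ≡ 21 (mod 30).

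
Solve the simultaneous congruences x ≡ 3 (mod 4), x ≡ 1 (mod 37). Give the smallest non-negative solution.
x ≡ 75 (mod 148); the representative in [0, 148) is 75

The moduli 4, 37 are pairwise coprime, so by the CRT there is a unique solution mod 4·37 = 148.
Solve by successive substitution. Start with x ≡ 3 (mod 4).
  Combine with x ≡ 1 (mod 37): write x = 3 + 4·t and require 3 + 4·t ≡ 1 (mod 37), i.e. 4·t ≡ 1 − 3 ≡ 35 (mod 37). Since 4^(−1) ≡ 28 (mod 37), t ≡ 28·35 ≡ 18 (mod 37). So x ≡ 3 + 4·18 = 75 (mod 148).
Unique solution in [0, 148): x = 75.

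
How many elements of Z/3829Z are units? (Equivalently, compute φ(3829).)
Z/3829Z has φ(3829) = 3276 units

An element a ∈ Z/3829Z is a unit iff gcd(a, 3829) = 1, so the number of units is φ(3829). φ is multiplicative, with φ(p^e) = p^e − p^(e−1). Factorise 3829 = 7 · 547. Then
  φ(3829) = (7 − 1) · (547 − 1) = 6 · 546 = 3276.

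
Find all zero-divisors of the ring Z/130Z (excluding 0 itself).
An element a ∈ Z/130Z (with a ≠ 0) is a zero-divisor iff gcd(a, 130) > 1 (because a is a unit precisely when gcd(a, n) = 1, and in Z/nZ every nonzero, non-unit element is a zero-divisor). Scan a = 1, ..., 129 and keep those with gcd(a, 130) > 1:
  gcd(2, 130) = 2, gcd(4, 130) = 2, gcd(5, 130) = 5, gcd(6, 130) = 2, gcd(8, 130) = 2, gcd(10, 130) = 10, gcd(12, 130) = 2, gcd(13, 130) = 13, gcd(14, 130) = 2, gcd(15, 130) = 5, gcd(16, 130) = 2, gcd(18, 130) = 2, gcd(20, 130) = 10, gcd(22, 130) = 2, gcd(24, 130) = 2, gcd(25, 130) = 5, gcd(26, 130) = 26, gcd(28, 130) = 2, gcd(30, 130) = 10, gcd(32, 130) = 2, gcd(34, 130) = 2, gcd(35, 130) = 5, gcd(36, 130) = 2, gcd(38, 130) = 2, gcd(39, 130) = 13, gcd(40, 130) = 10, gcd(42, 130) = 2, gcd(44, 130) = 2, gcd(45, 130) = 5, gcd(46, 130) = 2, gcd(48, 130) = 2, gcd(50, 130) = 10, gcd(52, 130) = 26, gcd(54, 130) = 2, gcd(55, 130) = 5, gcd(56, 130) = 2, gcd(58, 130) = 2, gcd(60, 130) = 10, gcd(62, 130) = 2, gcd(64, 130) = 2, gcd(65, 130) = 65, gcd(66, 130) = 2, gcd(68, 130) = 2, gcd(70, 130) = 10, gcd(72, 130) = 2, gcd(74, 130) = 2, gcd(75, 130) = 5, gcd(76, 130) = 2, gcd(78, 130) = 26, gcd(80, 130) = 10, gcd(82, 130) = 2, gcd(84, 130) = 2, gcd(85, 130) = 5, gcd(86, 130) = 2, gcd(88, 130) = 2, gcd(90, 130) = 10, gcd(91, 130) = 13, gcd(92, 130) = 2, gcd(94, 130) = 2, gcd(95, 130) = 5, gcd(96, 130) = 2, gcd(98, 130) = 2, gcd(100, 130) = 10, gcd(102, 130) = 2, gcd(104, 130) = 26, gcd(105, 130) = 5, gcd(106, 130) = 2, gcd(108, 130) = 2, gcd(110, 130) = 10, gcd(112, 130) = 2, gcd(114, 130) = 2, gcd(115, 130) = 5, gcd(116, 130) = 2, gcd(117, 130) = 13, gcd(118, 130) = 2, gcd(120, 130) = 10, gcd(122, 130) = 2, gcd(124, 130) = 2, gcd(125, 130) = 5, gcd(126, 130) = 2, gcd(128, 130) = 2.
All other a ∈ {1, ..., 129} have gcd(a, 130) = 1 and are units. So the nonzero zero-divisors are exactly the 81 values of a appearing in this scan.

Final answer: nonzero zero-divisors of Z/130Z = {2, 4, 5, 6, 8, 10, 12, 13, 14, 15, 16, 18, 20, 22, 24, 25, 26, 28, 30, 32, 34, 35, 36, 38, 39, 40, 42, 44, 45, 46, 48, 50, 52, 54, 55, 56, 58, 60, 62, 64, 65, 66, 68, 70, 72, 74, 75, 76, 78, 80, 82, 84, 85, 86, 88, 90, 91, 92, 94, 95, 96, 98, 100, 102, 104, 105, 106, 108, 110, 112, 114, 115, 116, 117, 118, 120, 122, 124, 125, 126, 128}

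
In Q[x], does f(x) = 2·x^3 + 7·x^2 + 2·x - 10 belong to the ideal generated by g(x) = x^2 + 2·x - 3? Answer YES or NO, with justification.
NO

In Q[x] the ideal (g) consists of all multiples of g, so f ∈ (g) iff g | f, i.e. iff the remainder of f on division by g is 0. Divide f by g (g is monic, so eliminate the leading term of the running remainder at each step):
  leading term 2·x^3: subtract (2·x)·g(x) = 2·x^3 + 4·x^2 - 6·x, leaving 3·x^2 + 8·x - 10
  leading term 3·x^2: subtract (3)·g(x) = 3·x^2 + 6·x - 9, leaving 2·x - 1
The remainder r(x) = 2·x - 1 ≠ 0 (and deg r < deg g), so g ∤ f, i.e. f ∉ (g).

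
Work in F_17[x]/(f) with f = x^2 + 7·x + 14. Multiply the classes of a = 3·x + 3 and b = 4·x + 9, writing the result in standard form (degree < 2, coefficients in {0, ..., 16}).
Multiply as integer polynomials: a · b = 12·x^2 + 39·x + 27. Reducing coefficients mod 17: a · b ≡ 12·x^2 + 5·x + 10. Now divide by f(x) = x^2 + 7·x + 14 in F_17[x], eliminating the leading term at each step:
  leading term 12·x^2: subtract (12)·f(x) = 12·x^2 + 16·x + 15, leaving 6·x + 12 (coefficients mod 17)
The degree is now < 2, so this is the remainder. Hence a · b ≡ 6·x + 12 in F_17[x]/(f).

Final answer: a · b ≡ 6·x + 12 (mod f(x))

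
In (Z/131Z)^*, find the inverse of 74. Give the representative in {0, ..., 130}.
Apply the extended Euclidean algorithm to (131, 74), tracking rows (r, s, t) with s·131 + t·74 = r. Each division r_prev = q·r_cur + r_new produces the new row as (previous row) − q·(current row):
  row A: (131, 1, 0)   [1·131 + 0·74 = 131]
  row B: (74, 0, 1)   [0·131 + 1·74 = 74]
  131 = 1·74 + 57   → row C = row A − 1·row B = (57, 1, −1)   [check: 1·131 − 1·74 = 57]
  74 = 1·57 + 17   → row D = row B − 1·row C = (17, −1, 2)   [check: −1·131 + 2·74 = 17]
  57 = 3·17 + 6   → row E = row C − 3·row D = (6, 4, −7)   [check: 4·131 − 7·74 = 6]
  17 = 2·6 + 5   → row F = row D − 2·row E = (5, −9, 16)   [check: −9·131 + 16·74 = 5]
  6 = 1·5 + 1   → row G = row E − 1·row F = (1, 13, −23)   [check: 13·131 − 23·74 = 1]
  5 = 5·1 + 0   → remainder 0, stop. gcd = 1 (last nonzero row G).
The gcd is 1, so 74 is invertible mod 131. The last nonzero row gives 13·131 − 23·74 = 1, so t = −23. So 74^(−1) ≡ −23 ≡ 108 (mod 131). Verify: 74 · 108 = 7992 ≡ 1 (mod 131). ✓

Final answer: 74^(−1) ≡ 108 (mod 131)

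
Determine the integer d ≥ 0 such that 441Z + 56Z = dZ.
(441, 56) = (7); d = 7

In the PID Z, (a, b) is generated by gcd(a, b). Compute gcd(441, 56) with the extended Euclidean algorithm, tracking rows (r, s, t) with s·441 + t·56 = r:
  row A: (441, 1, 0)   [1·441 + 0·56 = 441]
  row B: (56, 0, 1)   [0·441 + 1·56 = 56]
  441 = 7·56 + 49   → row C = row A − 7·row B = (49, 1, −7)   [check: 1·441 − 7·56 = 49]
  56 = 1·49 + 7   → row D = row B − 1·row C = (7, −1, 8)   [check: −1·441 + 8·56 = 7]
  49 = 7·7 + 0   → remainder 0, stop. gcd = 7 (last nonzero row D).
So gcd(441, 56) = 7, with Bézout identity −1·441 + 8·56 = 7. Containment (⊇): the Bézout identity exhibits 7 as an element of (441, 56), giving (7) ⊆ (441, 56). Containment (⊆): since 7 | 441 and 7 | 56 (441 = 7·63, 56 = 7·8), every Z-linear combination of 441 and 56 is divisible by 7, so (441, 56) ⊆ (7). Therefore (441, 56) = (7), d = 7.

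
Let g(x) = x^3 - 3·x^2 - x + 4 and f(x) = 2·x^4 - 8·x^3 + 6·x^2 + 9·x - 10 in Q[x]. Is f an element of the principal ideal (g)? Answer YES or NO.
In Q[x] the ideal (g) consists of all multiples of g, so f ∈ (g) iff g | f, i.e. iff the remainder of f on division by g is 0. Divide f by g (g is monic, so eliminate the leading term of the running remainder at each step):
  leading term 2·x^4: subtract (2·x)·g(x) = 2·x^4 - 6·x^3 - 2·x^2 + 8·x, leaving -2·x^3 + 8·x^2 + x - 10
  leading term -2·x^3: subtract (-2)·g(x) = -2·x^3 + 6·x^2 + 2·x - 8, leaving 2·x^2 - x - 2
The remainder r(x) = 2·x^2 - x - 2 ≠ 0 (and deg r < deg g), so g ∤ f, i.e. f ∉ (g).

Final answer: NO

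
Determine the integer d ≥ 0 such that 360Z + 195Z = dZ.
(360, 195) = (15); d = 15

In the PID Z, (a, b) is generated by gcd(a, b). Compute gcd(360, 195) with the extended Euclidean algorithm, tracking rows (r, s, t) with s·360 + t·195 = r:
  row A: (360, 1, 0)   [1·360 + 0·195 = 360]
  row B: (195, 0, 1)   [0·360 + 1·195 = 195]
  360 = 1·195 + 165   → row C = row A − 1·row B = (165, 1, −1)   [check: 1·360 − 1·195 = 165]
  195 = 1·165 + 30   → row D = row B − 1·row C = (30, −1, 2)   [check: −1·360 + 2·195 = 30]
  165 = 5·30 + 15   → row E = row C − 5·row D = (15, 6, −11)   [check: 6·360 − 11·195 = 15]
  30 = 2·15 + 0   → remainder 0, stop. gcd = 15 (last nonzero row E).
So gcd(360, 195) = 15, with Bézout identity 6·360 − 11·195 = 15. Containment (⊇): the Bézout identity exhibits 15 as an element of (360, 195), giving (15) ⊆ (360, 195). Containment (⊆): since 15 | 360 and 15 | 195 (360 = 15·24, 195 = 15·13), every Z-linear combination of 360 and 195 is divisible by 15, so (360, 195) ⊆ (15). Therefore (360, 195) = (15), d = 15.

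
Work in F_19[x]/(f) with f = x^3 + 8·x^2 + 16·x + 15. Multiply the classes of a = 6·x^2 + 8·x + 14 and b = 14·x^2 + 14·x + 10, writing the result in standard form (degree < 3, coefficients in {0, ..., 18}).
Multiply as integer polynomials: a · b = 84·x^4 + 196·x^3 + 368·x^2 + 276·x + 140. Reducing coefficients mod 19: a · b ≡ 8·x^4 + 6·x^3 + 7·x^2 + 10·x + 7. Now divide by f(x) = x^3 + 8·x^2 + 16·x + 15 in F_19[x], eliminating the leading term at each step:
  leading term 8·x^4: subtract (8·x)·f(x) = 8·x^4 + 7·x^3 + 14·x^2 + 6·x, leaving 18·x^3 + 12·x^2 + 4·x + 7 (coefficients mod 19)
  leading term 18·x^3: subtract (18)·f(x) = 18·x^3 + 11·x^2 + 3·x + 4, leaving x^2 + x + 3 (coefficients mod 19)
The degree is now < 3, so this is the remainder. Hence a · b ≡ x^2 + x + 3 in F_19[x]/(f).

Final answer: a · b ≡ x^2 + x + 3 (mod f(x))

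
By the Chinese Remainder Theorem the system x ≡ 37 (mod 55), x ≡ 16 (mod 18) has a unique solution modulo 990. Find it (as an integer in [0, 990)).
x ≡ 862 (mod 990); the representative in [0, 990) is 862

The moduli 55, 18 are pairwise coprime, so by the CRT there is a unique solution mod 55·18 = 990.
Solve by successive substitution. Start with x ≡ 37 (mod 55).
  Combine with x ≡ 16 (mod 18): write x = 37 + 55·t and require 37 + 55·t ≡ 16 (mod 18), i.e. 55·t ≡ 16 − 37 ≡ 15 (mod 18). Since 55^(−1) ≡ 1 (mod 18) (55 ≡ 1 (mod 18)), t ≡ 1·15 ≡ 15 (mod 18). So x ≡ 37 + 55·15 = 862 (mod 990).
Unique solution in [0, 990): x = 862.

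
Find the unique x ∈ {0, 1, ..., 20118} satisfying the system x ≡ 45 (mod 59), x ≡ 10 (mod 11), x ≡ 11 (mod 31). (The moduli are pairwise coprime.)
The moduli 59, 11, 31 are pairwise coprime, so by the CRT there is a unique solution mod 59·11·31 = 20119.
Solve by successive substitution. Start with x ≡ 45 (mod 59).
  Combine with x ≡ 10 (mod 11): write x = 45 + 59·t and require 45 + 59·t ≡ 10 (mod 11), i.e. 59·t ≡ 10 − 45 ≡ 9 (mod 11). Since 59^(−1) ≡ 3 (mod 11) (59 ≡ 4 (mod 11)), t ≡ 3·9 ≡ 5 (mod 11). So x ≡ 45 + 59·5 = 340 (mod 649).
  Combine with x ≡ 11 (mod 31): write x = 340 + 649·t and require 340 + 649·t ≡ 11 (mod 31), i.e. 649·t ≡ 11 − 340 ≡ 12 (mod 31). Since 649^(−1) ≡ 15 (mod 31) (649 ≡ 29 (mod 31)), t ≡ 15·12 ≡ 25 (mod 31). So x ≡ 340 + 649·25 = 16565 (mod 20119).
Unique solution in [0, 20119): x = 16565.

Final answer: x ≡ 16565 (mod 20119); the representative in [0, 20119) is 16565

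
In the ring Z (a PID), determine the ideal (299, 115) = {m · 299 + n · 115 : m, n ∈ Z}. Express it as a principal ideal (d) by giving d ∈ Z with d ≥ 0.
(299, 115) = (23); d = 23

In the PID Z, (a, b) is generated by gcd(a, b). Compute gcd(299, 115) with the extended Euclidean algorithm, tracking rows (r, s, t) with s·299 + t·115 = r:
  row A: (299, 1, 0)   [1·299 + 0·115 = 299]
  row B: (115, 0, 1)   [0·299 + 1·115 = 115]
  299 = 2·115 + 69   → row C = row A − 2·row B = (69, 1, −2)   [check: 1·299 − 2·115 = 69]
  115 = 1·69 + 46   → row D = row B − 1·row C = (46, −1, 3)   [check: −1·299 + 3·115 = 46]
  69 = 1·46 + 23   → row E = row C − 1·row D = (23, 2, −5)   [check: 2·299 − 5·115 = 23]
  46 = 2·23 + 0   → remainder 0, stop. gcd = 23 (last nonzero row E).
So gcd(299, 115) = 23, with Bézout identity 2·299 − 5·115 = 23. Containment (⊇): the Bézout identity exhibits 23 as an element of (299, 115), giving (23) ⊆ (299, 115). Containment (⊆): since 23 | 299 and 23 | 115 (299 = 23·13, 115 = 23·5), every Z-linear combination of 299 and 115 is divisible by 23, so (299, 115) ⊆ (23). Therefore (299, 115) = (23), d = 23.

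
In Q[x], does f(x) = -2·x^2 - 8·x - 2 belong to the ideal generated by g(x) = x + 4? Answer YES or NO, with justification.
NO

In Q[x] the ideal (g) consists of all multiples of g, so f ∈ (g) iff g | f, i.e. iff the remainder of f on division by g is 0. Divide f by g (g is monic, so eliminate the leading term of the running remainder at each step):
  leading term -2·x^2: subtract (-2·x)·g(x) = -2·x^2 - 8·x, leaving -2
The remainder r(x) = -2 ≠ 0 (and deg r < deg g), so g ∤ f, i.e. f ∉ (g).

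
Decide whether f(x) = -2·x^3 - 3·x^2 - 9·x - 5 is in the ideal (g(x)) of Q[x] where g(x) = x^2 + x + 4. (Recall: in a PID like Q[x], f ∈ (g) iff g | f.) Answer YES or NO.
In Q[x] the ideal (g) consists of all multiples of g, so f ∈ (g) iff g | f, i.e. iff the remainder of f on division by g is 0. Divide f by g (g is monic, so eliminate the leading term of the running remainder at each step):
  leading term -2·x^3: subtract (-2·x)·g(x) = -2·x^3 - 2·x^2 - 8·x, leaving -x^2 - x - 5
  leading term -x^2: subtract (-1)·g(x) = -x^2 - x - 4, leaving -1
The remainder r(x) = -1 ≠ 0 (and deg r < deg g), so g ∤ f, i.e. f ∉ (g).

Final answer: NO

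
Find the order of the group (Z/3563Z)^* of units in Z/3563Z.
(Z/3563Z)^* consists of the classes a with gcd(a, 3563) = 1, so its order is φ(3563). φ is multiplicative, with φ(p^e) = p^e − p^(e−1). Factorise 3563 = 7 · 509. Then
  φ(3563) = (7 − 1) · (509 − 1) = 6 · 508 = 3048.
Thus |(Z/3563Z)^*| = 3048.

Final answer: |(Z/3563Z)^*| = 3048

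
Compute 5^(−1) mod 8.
Apply the extended Euclidean algorithm to (8, 5), tracking rows (r, s, t) with s·8 + t·5 = r. Each division r_prev = q·r_cur + r_new produces the new row as (previous row) − q·(current row):
  row A: (8, 1, 0)   [1·8 + 0·5 = 8]
  row B: (5, 0, 1)   [0·8 + 1·5 = 5]
  8 = 1·5 + 3   → row C = row A − 1·row B = (3, 1, −1)   [check: 1·8 − 1·5 = 3]
  5 = 1·3 + 2   → row D = row B − 1·row C = (2, −1, 2)   [check: −1·8 + 2·5 = 2]
  3 = 1·2 + 1   → row E = row C − 1·row D = (1, 2, −3)   [check: 2·8 − 3·5 = 1]
  2 = 2·1 + 0   → remainder 0, stop. gcd = 1 (last nonzero row E).
The gcd is 1, so 5 is invertible mod 8. The last nonzero row gives 2·8 − 3·5 = 1, so t = −3. So 5^(−1) ≡ −3 ≡ 5 (mod 8). Verify: 5 · 5 = 25 ≡ 1 (mod 8). ✓

Final answer: 5^(−1) ≡ 5 (mod 8)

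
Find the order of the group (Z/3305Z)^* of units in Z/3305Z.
(Z/3305Z)^* consists of the classes a with gcd(a, 3305) = 1, so its order is φ(3305). φ is multiplicative, with φ(p^e) = p^e − p^(e−1). Factorise 3305 = 5 · 661. Then
  φ(3305) = (5 − 1) · (661 − 1) = 4 · 660 = 2640.
Thus |(Z/3305Z)^*| = 2640.

Final answer: |(Z/3305Z)^*| = 2640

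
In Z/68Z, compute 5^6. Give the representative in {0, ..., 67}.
53

Use repeated squaring. Binary(6) = 110. Walk through the bits of the exponent 6 left-to-right: at each bit after the leading one, square the running value, then multiply by 5 if the bit is 1 (always reducing mod 68):
  bit 1 = 1 (leading): start with 5.
  bit 2 = 1: square 5^2 = 25; bit is 1, so multiply 25·5 = 125 ≡ 57 (mod 68).
  bit 3 = 0: square 57^2 = 3249 ≡ 53 (mod 68).
Final value: 5^6 ≡ 53 (mod 68).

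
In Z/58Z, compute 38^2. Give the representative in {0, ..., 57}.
52

Use repeated squaring. Binary(2) = 10. Walk through the bits of the exponent 2 left-to-right: at each bit after the leading one, square the running value, then multiply by 38 if the bit is 1 (always reducing mod 58):
  bit 1 = 1 (leading): start with 38.
  bit 2 = 0: square 38^2 = 1444 ≡ 52 (mod 58).
Final value: 38^2 ≡ 52 (mod 58).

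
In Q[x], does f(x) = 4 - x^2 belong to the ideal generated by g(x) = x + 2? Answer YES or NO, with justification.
YES

In Q[x] the ideal (g) consists of all multiples of g, so f ∈ (g) iff g | f, i.e. iff the remainder of f on division by g is 0. Divide f by g (g is monic, so eliminate the leading term of the running remainder at each step):
  leading term -x^2: subtract (-x)·g(x) = -x^2 - 2·x, leaving 2·x + 4
  leading term 2·x: subtract (2)·g(x) = 2·x + 4, leaving 0
The remainder is 0, so f(x) = g(x) · h(x) with h(x) = 2 - x. Hence g | f, i.e. f ∈ (g).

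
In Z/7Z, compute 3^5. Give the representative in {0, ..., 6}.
Use repeated squaring. Binary(5) = 101. Walk through the bits of the exponent 5 left-to-right: at each bit after the leading one, square the running value, then multiply by 3 if the bit is 1 (always reducing mod 7):
  bit 1 = 1 (leading): start with 3.
  bit 2 = 0: square 3^2 = 9 ≡ 2 (mod 7).
  bit 3 = 1: square 2^2 = 4; bit is 1, so multiply 4·3 = 12 ≡ 5 (mod 7).
Final value: 3^5 ≡ 5 (mod 7).

Final answer: 5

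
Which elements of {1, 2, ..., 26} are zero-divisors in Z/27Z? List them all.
nonzero zero-divisors of Z/27Z = {3, 6, 9, 12, 15, 18, 21, 24}

An element a ∈ Z/27Z (with a ≠ 0) is a zero-divisor iff gcd(a, 27) > 1 (because a is a unit precisely when gcd(a, n) = 1, and in Z/nZ every nonzero, non-unit element is a zero-divisor). Scan a = 1, ..., 26 and keep those with gcd(a, 27) > 1:
  gcd(3, 27) = 3, gcd(6, 27) = 3, gcd(9, 27) = 9, gcd(12, 27) = 3, gcd(15, 27) = 3, gcd(18, 27) = 9, gcd(21, 27) = 3, gcd(24, 27) = 3.
All other a ∈ {1, ..., 26} have gcd(a, 27) = 1 and are units. So the nonzero zero-divisors are exactly the 8 values of a appearing in this scan.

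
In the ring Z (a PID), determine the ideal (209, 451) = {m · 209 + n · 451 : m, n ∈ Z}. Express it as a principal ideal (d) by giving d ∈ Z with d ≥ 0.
(209, 451) = (11); d = 11

In the PID Z, (a, b) is generated by gcd(a, b). Compute gcd(451, 209) with the extended Euclidean algorithm, tracking rows (r, s, t) with s·451 + t·209 = r:
  row A: (451, 1, 0)   [1·451 + 0·209 = 451]
  row B: (209, 0, 1)   [0·451 + 1·209 = 209]
  451 = 2·209 + 33   → row C = row A − 2·row B = (33, 1, −2)   [check: 1·451 − 2·209 = 33]
  209 = 6·33 + 11   → row D = row B − 6·row C = (11, −6, 13)   [check: −6·451 + 13·209 = 11]
  33 = 3·11 + 0   → remainder 0, stop. gcd = 11 (last nonzero row D).
So gcd(209, 451) = 11, with Bézout identity −6·451 + 13·209 = 11. Containment (⊇): the Bézout identity exhibits 11 as an element of (209, 451), giving (11) ⊆ (209, 451). Containment (⊆): since 11 | 209 and 11 | 451 (209 = 11·19, 451 = 11·41), every Z-linear combination of 209 and 451 is divisible by 11, so (209, 451) ⊆ (11). Therefore (209, 451) = (11), d = 11.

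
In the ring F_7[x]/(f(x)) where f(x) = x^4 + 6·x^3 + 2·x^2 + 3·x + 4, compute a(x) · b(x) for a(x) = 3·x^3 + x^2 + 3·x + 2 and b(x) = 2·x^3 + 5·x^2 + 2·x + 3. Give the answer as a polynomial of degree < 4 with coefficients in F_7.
a · b ≡ x^3 + 3·x^2 + 5·x + 6 (mod f(x))

Multiply as integer polynomials: a · b = 6·x^6 + 17·x^5 + 17·x^4 + 30·x^3 + 19·x^2 + 13·x + 6. Reducing coefficients mod 7: a · b ≡ 6·x^6 + 3·x^5 + 3·x^4 + 2·x^3 + 5·x^2 + 6·x + 6. Now divide by f(x) = x^4 + 6·x^3 + 2·x^2 + 3·x + 4 in F_7[x], eliminating the leading term at each step:
  leading term 6·x^6: subtract (6·x^2)·f(x) = 6·x^6 + x^5 + 5·x^4 + 4·x^3 + 3·x^2, leaving 2·x^5 + 5·x^4 + 5·x^3 + 2·x^2 + 6·x + 6 (coefficients mod 7)
  leading term 2·x^5: subtract (2·x)·f(x) = 2·x^5 + 5·x^4 + 4·x^3 + 6·x^2 + x, leaving x^3 + 3·x^2 + 5·x + 6 (coefficients mod 7)
The degree is now < 4, so this is the remainder. Hence a · b ≡ x^3 + 3·x^2 + 5·x + 6 in F_7[x]/(f).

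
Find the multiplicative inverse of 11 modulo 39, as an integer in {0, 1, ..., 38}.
Apply the extended Euclidean algorithm to (39, 11), tracking rows (r, s, t) with s·39 + t·11 = r. Each division r_prev = q·r_cur + r_new produces the new row as (previous row) − q·(current row):
  row A: (39, 1, 0)   [1·39 + 0·11 = 39]
  row B: (11, 0, 1)   [0·39 + 1·11 = 11]
  39 = 3·11 + 6   → row C = row A − 3·row B = (6, 1, −3)   [check: 1·39 − 3·11 = 6]
  11 = 1·6 + 5   → row D = row B − 1·row C = (5, −1, 4)   [check: −1·39 + 4·11 = 5]
  6 = 1·5 + 1   → row E = row C − 1·row D = (1, 2, −7)   [check: 2·39 − 7·11 = 1]
  5 = 5·1 + 0   → remainder 0, stop. gcd = 1 (last nonzero row E).
The gcd is 1, so 11 is invertible mod 39. The last nonzero row gives 2·39 − 7·11 = 1, so t = −7. So 11^(−1) ≡ −7 ≡ 32 (mod 39). Verify: 11 · 32 = 352 ≡ 1 (mod 39). ✓

Final answer: 11^(−1) ≡ 32 (mod 39)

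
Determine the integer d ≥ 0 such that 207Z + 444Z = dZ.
In the PID Z, (a, b) is generated by gcd(a, b). Compute gcd(444, 207) with the extended Euclidean algorithm, tracking rows (r, s, t) with s·444 + t·207 = r:
  row A: (444, 1, 0)   [1·444 + 0·207 = 444]
  row B: (207, 0, 1)   [0·444 + 1·207 = 207]
  444 = 2·207 + 30   → row C = row A − 2·row B = (30, 1, −2)   [check: 1·444 − 2·207 = 30]
  207 = 6·30 + 27   → row D = row B − 6·row C = (27, −6, 13)   [check: −6·444 + 13·207 = 27]
  30 = 1·27 + 3   → row E = row C − 1·row D = (3, 7, −15)   [check: 7·444 − 15·207 = 3]
  27 = 9·3 + 0   → remainder 0, stop. gcd = 3 (last nonzero row E).
So gcd(207, 444) = 3, with Bézout identity 7·444 − 15·207 = 3. Containment (⊇): the Bézout identity exhibits 3 as an element of (207, 444), giving (3) ⊆ (207, 444). Containment (⊆): since 3 | 207 and 3 | 444 (207 = 3·69, 444 = 3·148), every Z-linear combination of 207 and 444 is divisible by 3, so (207, 444) ⊆ (3). Therefore (207, 444) = (3), d = 3.

Final answer: (207, 444) = (3); d = 3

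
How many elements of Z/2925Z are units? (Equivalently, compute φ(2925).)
Z/2925Z has φ(2925) = 1440 units

An element a ∈ Z/2925Z is a unit iff gcd(a, 2925) = 1, so the number of units is φ(2925). φ is multiplicative, with φ(p^e) = p^e − p^(e−1). Factorise 2925 = 3^2 · 5^2 · 13. Then
  φ(2925) = (3^2 − 3^1) · (5^2 − 5^1) · (13 − 1) = 6 · 20 · 12 = 1440.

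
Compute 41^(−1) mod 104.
Apply the extended Euclidean algorithm to (104, 41), tracking rows (r, s, t) with s·104 + t·41 = r. Each division r_prev = q·r_cur + r_new produces the new row as (previous row) − q·(current row):
  row A: (104, 1, 0)   [1·104 + 0·41 = 104]
  row B: (41, 0, 1)   [0·104 + 1·41 = 41]
  104 = 2·41 + 22   → row C = row A − 2·row B = (22, 1, −2)   [check: 1·104 − 2·41 = 22]
  41 = 1·22 + 19   → row D = row B − 1·row C = (19, −1, 3)   [check: −1·104 + 3·41 = 19]
  22 = 1·19 + 3   → row E = row C − 1·row D = (3, 2, −5)   [check: 2·104 − 5·41 = 3]
  19 = 6·3 + 1   → row F = row D − 6·row E = (1, −13, 33)   [check: −13·104 + 33·41 = 1]
  3 = 3·1 + 0   → remainder 0, stop. gcd = 1 (last nonzero row F).
The gcd is 1, so 41 is invertible mod 104. The last nonzero row gives −13·104 + 33·41 = 1, so t = 33. So 41^(−1) ≡ 33 (mod 104). Verify: 41 · 33 = 1353 ≡ 1 (mod 104). ✓

Final answer: 41^(−1) ≡ 33 (mod 104)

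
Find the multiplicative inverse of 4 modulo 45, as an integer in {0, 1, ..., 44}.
Apply the extended Euclidean algorithm to (45, 4), tracking rows (r, s, t) with s·45 + t·4 = r. Each division r_prev = q·r_cur + r_new produces the new row as (previous row) − q·(current row):
  row A: (45, 1, 0)   [1·45 + 0·4 = 45]
  row B: (4, 0, 1)   [0·45 + 1·4 = 4]
  45 = 11·4 + 1   → row C = row A − 11·row B = (1, 1, −11)   [check: 1·45 − 11·4 = 1]
  4 = 4·1 + 0   → remainder 0, stop. gcd = 1 (last nonzero row C).
The gcd is 1, so 4 is invertible mod 45. The last nonzero row gives 1·45 − 11·4 = 1, so t = −11. So 4^(−1) ≡ −11 ≡ 34 (mod 45). Verify: 4 · 34 = 136 ≡ 1 (mod 45). ✓

Final answer: 4^(−1) ≡ 34 (mod 45)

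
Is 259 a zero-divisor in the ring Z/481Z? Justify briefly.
YES

gcd(259, 481) = 37 > 1, so 259 is not a unit in Z/481Z. In Z/nZ every nonzero non-unit is a zero-divisor: explicitly, take b = 481/gcd = 13 ≠ 0 (mod 481); then 259·13 = 3367 = 7·481, i.e. 259·13 ≡ 0 (mod 481). So 259 is a zero-divisor.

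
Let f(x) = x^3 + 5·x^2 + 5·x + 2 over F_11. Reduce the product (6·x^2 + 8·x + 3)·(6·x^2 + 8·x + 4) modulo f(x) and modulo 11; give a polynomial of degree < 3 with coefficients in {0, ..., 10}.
a · b ≡ 5·x^2 + 8·x + 4 (mod f(x))

Multiply as integer polynomials: a · b = 36·x^4 + 96·x^3 + 106·x^2 + 56·x + 12. Reducing coefficients mod 11: a · b ≡ 3·x^4 + 8·x^3 + 7·x^2 + x + 1. Now divide by f(x) = x^3 + 5·x^2 + 5·x + 2 in F_11[x], eliminating the leading term at each step:
  leading term 3·x^4: subtract (3·x)·f(x) = 3·x^4 + 4·x^3 + 4·x^2 + 6·x, leaving 4·x^3 + 3·x^2 + 6·x + 1 (coefficients mod 11)
  leading term 4·x^3: subtract (4)·f(x) = 4·x^3 + 9·x^2 + 9·x + 8, leaving 5·x^2 + 8·x + 4 (coefficients mod 11)
The degree is now < 3, so this is the remainder. Hence a · b ≡ 5·x^2 + 8·x + 4 in F_11[x]/(f).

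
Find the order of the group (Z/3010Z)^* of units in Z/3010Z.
|(Z/3010Z)^*| = 1008

(Z/3010Z)^* consists of the classes a with gcd(a, 3010) = 1, so its order is φ(3010). φ is multiplicative, with φ(p^e) = p^e − p^(e−1). Factorise 3010 = 2 · 5 · 7 · 43. Then
  φ(3010) = (2 − 1) · (5 − 1) · (7 − 1) · (43 − 1) = 1 · 4 · 6 · 42 = 1008.
Thus |(Z/3010Z)^*| = 1008.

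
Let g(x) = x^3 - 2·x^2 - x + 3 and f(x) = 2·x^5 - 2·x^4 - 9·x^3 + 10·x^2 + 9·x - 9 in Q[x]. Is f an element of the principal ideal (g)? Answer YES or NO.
In Q[x] the ideal (g) consists of all multiples of g, so f ∈ (g) iff g | f, i.e. iff the remainder of f on division by g is 0. Divide f by g (g is monic, so eliminate the leading term of the running remainder at each step):
  leading term 2·x^5: subtract (2·x^2)·g(x) = 2·x^5 - 4·x^4 - 2·x^3 + 6·x^2, leaving 2·x^4 - 7·x^3 + 4·x^2 + 9·x - 9
  leading term 2·x^4: subtract (2·x)·g(x) = 2·x^4 - 4·x^3 - 2·x^2 + 6·x, leaving -3·x^3 + 6·x^2 + 3·x - 9
  leading term -3·x^3: subtract (-3)·g(x) = -3·x^3 + 6·x^2 + 3·x - 9, leaving 0
The remainder is 0, so f(x) = g(x) · h(x) with h(x) = 2·x^2 + 2·x - 3. Hence g | f, i.e. f ∈ (g).

Final answer: YES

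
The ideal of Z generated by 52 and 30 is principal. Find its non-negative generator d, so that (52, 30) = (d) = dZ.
In the PID Z, (a, b) is generated by gcd(a, b). Compute gcd(52, 30) with the extended Euclidean algorithm, tracking rows (r, s, t) with s·52 + t·30 = r:
  row A: (52, 1, 0)   [1·52 + 0·30 = 52]
  row B: (30, 0, 1)   [0·52 + 1·30 = 30]
  52 = 1·30 + 22   → row C = row A − 1·row B = (22, 1, −1)   [check: 1·52 − 1·30 = 22]
  30 = 1·22 + 8   → row D = row B − 1·row C = (8, −1, 2)   [check: −1·52 + 2·30 = 8]
  22 = 2·8 + 6   → row E = row C − 2·row D = (6, 3, −5)   [check: 3·52 − 5·30 = 6]
  8 = 1·6 + 2   → row F = row D − 1·row E = (2, −4, 7)   [check: −4·52 + 7·30 = 2]
  6 = 3·2 + 0   → remainder 0, stop. gcd = 2 (last nonzero row F).
So gcd(52, 30) = 2, with Bézout identity −4·52 + 7·30 = 2. Containment (⊇): the Bézout identity exhibits 2 as an element of (52, 30), giving (2) ⊆ (52, 30). Containment (⊆): since 2 | 52 and 2 | 30 (52 = 2·26, 30 = 2·15), every Z-linear combination of 52 and 30 is divisible by 2, so (52, 30) ⊆ (2). Therefore (52, 30) = (2), d = 2.

Final answer: (52, 30) = (2); d = 2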